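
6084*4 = 24336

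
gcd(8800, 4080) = 80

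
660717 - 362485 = 298232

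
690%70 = 60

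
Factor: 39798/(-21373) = -1 * 2^1 * 3^3 * 29^(-1) = -54/29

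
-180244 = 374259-554503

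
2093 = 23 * 91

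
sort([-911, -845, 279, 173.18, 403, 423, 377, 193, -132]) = [-911, -845, -132, 173.18, 193, 279, 377, 403, 423]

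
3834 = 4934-1100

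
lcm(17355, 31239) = 156195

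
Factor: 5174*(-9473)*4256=-1*2^6*7^1*13^1*19^1*199^1*9473^1=-208600613312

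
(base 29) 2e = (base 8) 110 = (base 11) 66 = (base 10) 72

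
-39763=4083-43846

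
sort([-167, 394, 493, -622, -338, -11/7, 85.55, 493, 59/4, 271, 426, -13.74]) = [-622, -338, -167, -13.74, -11/7, 59/4, 85.55, 271, 394, 426, 493, 493]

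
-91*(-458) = 41678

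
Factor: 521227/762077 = 7^1*19^1*269^(-1)*2833^(-1)*3919^1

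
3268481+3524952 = 6793433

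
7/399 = 1/57 ≈ 0.0175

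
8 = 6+2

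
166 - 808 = -642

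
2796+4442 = 7238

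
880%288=16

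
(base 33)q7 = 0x361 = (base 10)865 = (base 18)2c1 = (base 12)601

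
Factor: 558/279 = 2^1 = 2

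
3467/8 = 433 + 3/8 ≈ 433.38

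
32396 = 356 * 91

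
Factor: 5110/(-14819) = -1*2^1*5^1*29^(-1) = -10/29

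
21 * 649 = 13629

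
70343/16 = 4396 + 7/16 ≈ 4396.44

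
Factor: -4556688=-1*2^4*3^1*59^1*1609^1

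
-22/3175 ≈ -0.00693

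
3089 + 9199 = 12288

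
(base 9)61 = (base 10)55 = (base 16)37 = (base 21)2d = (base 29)1q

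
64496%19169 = 6989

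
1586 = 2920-1334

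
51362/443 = 115 + 417/443 ≈ 115.94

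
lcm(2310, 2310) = 2310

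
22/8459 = 2/769≈0.00260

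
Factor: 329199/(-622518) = -1 * 2^(-1) * 347^(-1) * 367^1 = -367/694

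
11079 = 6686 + 4393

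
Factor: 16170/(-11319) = -1*2^1*5^1*7^(-1) = -10/7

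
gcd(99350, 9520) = 10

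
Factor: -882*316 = -1*2^3*3^2*7^2*79^1 = -278712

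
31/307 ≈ 0.101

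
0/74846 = 0 = 0.00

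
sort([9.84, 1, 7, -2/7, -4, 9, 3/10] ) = [-4, -2/7, 3/10, 1, 7, 9, 9.84] 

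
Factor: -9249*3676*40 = -1*2^5*3^1*5^1*919^1*3083^1 = -1359972960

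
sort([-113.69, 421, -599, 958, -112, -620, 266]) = [-620, -599, -113.69, -112, 266, 421, 958]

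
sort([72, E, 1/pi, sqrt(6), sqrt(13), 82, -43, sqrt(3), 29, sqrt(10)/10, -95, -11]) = [-95, -43, -11, sqrt(10)/10, 1/pi, sqrt(3), sqrt(6), E, sqrt(13), 29, 72, 82]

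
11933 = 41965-30032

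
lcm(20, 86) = 860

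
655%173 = 136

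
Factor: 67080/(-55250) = -1 * 2^2 * 3^1 * 5^(-2) * 17^(-1) * 43^1 = -516/425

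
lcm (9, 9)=9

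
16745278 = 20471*818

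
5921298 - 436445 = 5484853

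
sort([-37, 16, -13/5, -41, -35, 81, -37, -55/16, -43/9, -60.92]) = [-60.92, -41, -37, -37, -35, -43/9, -55/16, -13/5, 16, 81]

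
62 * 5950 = 368900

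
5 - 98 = -93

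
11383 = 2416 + 8967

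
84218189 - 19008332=65209857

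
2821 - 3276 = -455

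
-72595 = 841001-913596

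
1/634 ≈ 0.00158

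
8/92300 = 2/23075 ≈ 0.0000867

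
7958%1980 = 38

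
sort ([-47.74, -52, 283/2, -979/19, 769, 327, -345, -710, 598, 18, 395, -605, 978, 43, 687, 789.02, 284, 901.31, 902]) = [-710, -605, -345, -52, -979/19, -47.74, 18, 43, 283/2, 284, 327, 395, 598, 687, 769, 789.02, 901.31, 902, 978]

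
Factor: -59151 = -1 * 3^1 * 19717^1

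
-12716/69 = -184-20/69 ≈ -184.29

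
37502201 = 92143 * 407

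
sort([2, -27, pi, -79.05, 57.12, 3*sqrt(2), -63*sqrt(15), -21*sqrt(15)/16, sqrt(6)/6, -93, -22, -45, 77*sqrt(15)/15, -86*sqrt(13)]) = [-86*sqrt(13), -63*sqrt(15), -93, -79.05, -45, -27, -22, -21*sqrt(15)/16, sqrt(6)/6, 2, pi, 3*sqrt(2), 77*sqrt(15)/15, 57.12]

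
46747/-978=-47 - 781/978 ≈ -47.80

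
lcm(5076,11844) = 35532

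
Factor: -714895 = -1*5^1*142979^1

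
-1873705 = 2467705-4341410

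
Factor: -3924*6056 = -1*2^5*3^2*109^1*757^1 = -23763744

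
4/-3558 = -2/1779 ≈ -0.00112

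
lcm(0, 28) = 0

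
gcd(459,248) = 1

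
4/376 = 1/94 ≈ 0.0106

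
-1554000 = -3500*444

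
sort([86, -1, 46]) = [-1, 46, 86]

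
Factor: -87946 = -1*2^1*43973^1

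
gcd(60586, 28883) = 1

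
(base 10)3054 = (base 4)233232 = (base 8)5756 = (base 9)4163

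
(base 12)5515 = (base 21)105b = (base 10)9377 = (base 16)24a1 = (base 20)138h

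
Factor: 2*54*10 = 2^3*3^3*5^1 = 1080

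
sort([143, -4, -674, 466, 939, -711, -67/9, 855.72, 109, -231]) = [-711, -674, -231, -67/9, -4, 109, 143, 466, 855.72, 939]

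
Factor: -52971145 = -1*5^1*19^1*557591^1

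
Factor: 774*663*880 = 2^5*3^3*5^1*11^1*13^1*17^1*43^1 = 451582560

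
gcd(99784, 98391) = 1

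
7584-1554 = 6030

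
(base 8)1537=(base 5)11423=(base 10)863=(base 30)sn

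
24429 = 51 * 479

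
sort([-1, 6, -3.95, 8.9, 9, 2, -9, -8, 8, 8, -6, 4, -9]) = [-9, -9, -8, -6, -3.95, -1, 2, 4, 6, 8, 8, 8.9, 9]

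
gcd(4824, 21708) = 2412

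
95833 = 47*2039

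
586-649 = -63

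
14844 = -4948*(-3)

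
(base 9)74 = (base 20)37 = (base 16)43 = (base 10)67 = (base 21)34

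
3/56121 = 1/18707 ≈ 0.0000535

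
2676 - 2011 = 665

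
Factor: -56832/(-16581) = 2^9*37^1*5527^(-1) = 18944/5527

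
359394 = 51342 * 7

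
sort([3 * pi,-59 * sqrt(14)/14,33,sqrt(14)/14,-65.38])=[-65.38,-59 * sqrt(14)/14,sqrt(14)/14,3 * pi,33]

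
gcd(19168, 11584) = 32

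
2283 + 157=2440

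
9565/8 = 1195+5/8 ≈ 1195.63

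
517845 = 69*7505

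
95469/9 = 10607 + 2/3 ≈ 10607.67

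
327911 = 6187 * 53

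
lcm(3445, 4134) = 20670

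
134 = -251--385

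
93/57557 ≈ 0.00162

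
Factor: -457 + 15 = -1*2^1*13^1*17^1 = -442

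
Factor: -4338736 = -1*2^4*373^1*727^1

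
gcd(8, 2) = 2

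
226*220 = 49720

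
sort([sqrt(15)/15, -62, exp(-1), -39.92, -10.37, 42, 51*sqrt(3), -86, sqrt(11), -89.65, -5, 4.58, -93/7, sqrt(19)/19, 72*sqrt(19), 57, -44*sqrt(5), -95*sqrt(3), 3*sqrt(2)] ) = [-95*sqrt(3), -44*sqrt(5), -89.65, -86, -62, -39.92, -93/7, -10.37, -5, sqrt(19)/19, sqrt(15)/15, exp(-1), sqrt(11), 3*sqrt(2), 4.58, 42, 57, 51*sqrt(3), 72*sqrt(19)] 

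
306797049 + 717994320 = 1024791369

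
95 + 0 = 95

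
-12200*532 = -6490400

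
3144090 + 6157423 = 9301513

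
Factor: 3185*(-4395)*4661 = -1*3^1*5^2*7^2*13^1*59^1*79^1*293^1 = -65245027575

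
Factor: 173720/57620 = 2^1 * 67^(-1) * 101^1 = 202/67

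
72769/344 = 211 + 185/344 ≈ 211.54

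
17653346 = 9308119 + 8345227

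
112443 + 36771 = 149214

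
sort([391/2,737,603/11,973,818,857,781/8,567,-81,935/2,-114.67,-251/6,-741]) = [-741,-114.67,-81,-251/6,603/11,781/8,391/2,935/2,567,737,818,857,973]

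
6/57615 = 2/19205 ≈ 0.000104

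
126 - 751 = -625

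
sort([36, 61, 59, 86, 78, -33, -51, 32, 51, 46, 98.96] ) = [-51, -33, 32, 36, 46, 51, 59, 61, 78, 86, 98.96] 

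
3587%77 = 45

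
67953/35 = 1941 + 18/35 ≈ 1941.51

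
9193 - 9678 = -485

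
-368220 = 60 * (-6137)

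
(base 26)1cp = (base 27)1ae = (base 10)1013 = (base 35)sx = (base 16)3f5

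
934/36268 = 467/18134 ≈ 0.0258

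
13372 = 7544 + 5828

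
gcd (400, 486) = 2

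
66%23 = 20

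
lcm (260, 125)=6500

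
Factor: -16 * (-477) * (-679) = -1 * 2^4 * 3^2 * 7^1 * 53^1 * 97^1 = -5182128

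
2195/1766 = 1 + 429/1766 ≈ 1.24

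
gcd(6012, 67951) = 1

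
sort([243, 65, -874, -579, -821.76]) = [-874, -821.76, -579, 65, 243]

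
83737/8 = 10467 + 1/8 ≈ 10467.13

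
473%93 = 8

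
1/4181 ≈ 0.000239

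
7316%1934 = 1514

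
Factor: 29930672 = 2^4*1870667^1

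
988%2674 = 988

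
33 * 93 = 3069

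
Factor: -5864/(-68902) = 2^2*47^(-1) = 4/47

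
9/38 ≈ 0.237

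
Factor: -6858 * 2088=-1 * 2^4 * 3^5 * 29^1 * 127^1=-14319504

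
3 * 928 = 2784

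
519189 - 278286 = 240903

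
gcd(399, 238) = 7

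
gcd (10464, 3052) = 436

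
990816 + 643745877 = 644736693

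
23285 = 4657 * 5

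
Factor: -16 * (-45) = 2^4 * 3^2 * 5^1 = 720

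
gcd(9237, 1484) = 1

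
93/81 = 1 + 4/27 ≈ 1.15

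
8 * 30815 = 246520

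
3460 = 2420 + 1040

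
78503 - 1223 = 77280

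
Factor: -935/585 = -1*3^(-2)*11^1*13^(-1)*17^1 = -187/117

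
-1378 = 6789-8167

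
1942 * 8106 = 15741852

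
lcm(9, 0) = 0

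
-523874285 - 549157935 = -1073032220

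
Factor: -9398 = -1*2^1*37^1*127^1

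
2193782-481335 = 1712447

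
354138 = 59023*6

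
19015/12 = 1584 + 7/12 ≈ 1584.58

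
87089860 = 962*90530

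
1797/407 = 4+169/407 ≈ 4.42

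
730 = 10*73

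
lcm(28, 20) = 140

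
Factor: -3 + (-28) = -1*31^1 = -31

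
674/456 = 337/228 ≈ 1.48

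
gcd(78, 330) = 6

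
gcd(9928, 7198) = 2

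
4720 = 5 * 944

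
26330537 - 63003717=-36673180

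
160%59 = 42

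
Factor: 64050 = 2^1 * 3^1 * 5^2 * 7^1 * 61^1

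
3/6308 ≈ 0.000476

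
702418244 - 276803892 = 425614352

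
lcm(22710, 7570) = 22710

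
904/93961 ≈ 0.00962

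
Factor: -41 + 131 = 2^1*3^2*5^1 = 90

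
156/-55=-2 - 46/55 ≈ -2.84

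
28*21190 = 593320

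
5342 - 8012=-2670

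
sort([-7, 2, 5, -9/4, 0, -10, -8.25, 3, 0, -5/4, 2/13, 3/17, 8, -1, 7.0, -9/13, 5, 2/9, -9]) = [-10, -9, -8.25, -7, -9/4, -5/4, -1, -9/13, 0, 0, 2/13, 3/17, 2/9, 2, 3, 5, 5, 7.0, 8]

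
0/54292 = 0 = 0.00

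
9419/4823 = 1 + 4596/4823 ≈ 1.95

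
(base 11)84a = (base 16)3fe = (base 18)32e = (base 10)1022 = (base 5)13042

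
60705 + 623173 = 683878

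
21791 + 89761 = 111552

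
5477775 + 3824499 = 9302274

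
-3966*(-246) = 975636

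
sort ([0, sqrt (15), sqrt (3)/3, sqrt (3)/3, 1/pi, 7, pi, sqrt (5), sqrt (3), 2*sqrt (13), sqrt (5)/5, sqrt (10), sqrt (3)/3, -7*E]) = [-7*E, 0, 1/pi, sqrt (5)/5, sqrt (3)/3, sqrt (3)/3, sqrt (3)/3, sqrt (3), sqrt (5), pi, sqrt (10), sqrt (15), 7, 2*sqrt (13)]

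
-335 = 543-878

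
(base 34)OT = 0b1101001101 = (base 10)845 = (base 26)16D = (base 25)18K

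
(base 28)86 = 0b11100110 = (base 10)230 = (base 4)3212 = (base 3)22112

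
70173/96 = 23391/32 ≈ 730.97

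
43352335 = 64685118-21332783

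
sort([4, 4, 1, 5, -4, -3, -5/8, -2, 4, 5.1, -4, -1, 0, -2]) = [-4, -4, -3, -2, -2, -1, -5/8, 0, 1, 4, 4, 4, 5, 5.1]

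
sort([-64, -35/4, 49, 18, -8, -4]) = [-64, -35/4, -8, -4, 18, 49]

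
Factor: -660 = -1*2^2*3^1*5^1*11^1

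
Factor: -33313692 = -1 * 2^2 * 3^1 * 29^2 * 3301^1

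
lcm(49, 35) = 245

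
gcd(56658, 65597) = 7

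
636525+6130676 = 6767201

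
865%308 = 249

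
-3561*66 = -235026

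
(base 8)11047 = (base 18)e63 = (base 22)9d5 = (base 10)4647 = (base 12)2833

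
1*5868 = 5868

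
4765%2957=1808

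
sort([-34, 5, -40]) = [-40, -34, 5]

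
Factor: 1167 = 3^1*389^1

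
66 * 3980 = 262680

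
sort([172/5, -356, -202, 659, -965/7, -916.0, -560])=[-916.0, -560, -356, -202, -965/7, 172/5, 659]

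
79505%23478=9071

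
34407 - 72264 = -37857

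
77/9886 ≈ 0.00779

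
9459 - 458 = 9001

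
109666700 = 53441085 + 56225615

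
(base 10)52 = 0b110100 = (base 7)103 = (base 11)48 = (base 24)24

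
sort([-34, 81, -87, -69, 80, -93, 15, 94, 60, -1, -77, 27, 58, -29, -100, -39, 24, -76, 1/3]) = [-100, -93, -87, -77, -76, -69, -39, -34, -29, -1, 1/3, 15, 24, 27, 58, 60, 80, 81, 94]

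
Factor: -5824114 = -1*2^1*421^1*6917^1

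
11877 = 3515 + 8362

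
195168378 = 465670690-270502312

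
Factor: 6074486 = 2^1*11^1*276113^1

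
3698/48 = 1849/24 ≈ 77.04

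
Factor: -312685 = -1*5^1*23^1*2719^1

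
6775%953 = 104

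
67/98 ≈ 0.684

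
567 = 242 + 325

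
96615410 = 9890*9769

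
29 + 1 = 30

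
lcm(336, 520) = 21840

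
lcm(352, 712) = 31328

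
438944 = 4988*88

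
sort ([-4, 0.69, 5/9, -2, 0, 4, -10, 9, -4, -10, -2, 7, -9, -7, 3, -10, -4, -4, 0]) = [-10, -10, -10, -9, -7, -4, -4, -4, -4, -2, -2, 0, 0, 5/9, 0.69, 3, 4, 7, 9]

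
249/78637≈0.00317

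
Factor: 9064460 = 2^2 * 5^1 * 79^1 * 5737^1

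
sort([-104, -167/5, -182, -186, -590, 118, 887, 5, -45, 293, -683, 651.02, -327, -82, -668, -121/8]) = [-683, -668, -590, -327, -186, -182, -104, -82, -45, -167/5, -121/8, 5, 118, 293, 651.02, 887]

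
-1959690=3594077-5553767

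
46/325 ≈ 0.142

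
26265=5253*5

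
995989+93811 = 1089800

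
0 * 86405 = 0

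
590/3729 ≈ 0.158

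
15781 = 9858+5923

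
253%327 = 253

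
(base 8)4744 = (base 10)2532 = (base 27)3cl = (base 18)7ec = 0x9e4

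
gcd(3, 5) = 1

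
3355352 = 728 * 4609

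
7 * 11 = 77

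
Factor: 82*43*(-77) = -1*2^1*7^1*11^1*41^1*43^1 = -271502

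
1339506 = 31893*42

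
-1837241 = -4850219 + 3012978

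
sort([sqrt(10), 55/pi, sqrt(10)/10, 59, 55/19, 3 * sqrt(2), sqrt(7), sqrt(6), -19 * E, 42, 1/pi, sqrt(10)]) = [-19 * E, sqrt(10)/10, 1/pi, sqrt(6), sqrt(7), 55/19, sqrt(10), sqrt(10), 3 * sqrt(2), 55/pi, 42, 59]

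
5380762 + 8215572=13596334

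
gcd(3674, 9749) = 1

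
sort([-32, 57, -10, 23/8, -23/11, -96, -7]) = [-96, -32, -10, -7, -23/11, 23/8, 57]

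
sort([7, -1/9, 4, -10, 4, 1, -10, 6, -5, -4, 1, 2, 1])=[-10, -10, -5, -4, -1/9, 1, 1, 1, 2, 4, 4, 6, 7]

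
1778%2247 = 1778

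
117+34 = 151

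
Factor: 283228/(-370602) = -1*2^1*3^(-3)*11^1*41^1*157^1*6863^(-1) = -141614/185301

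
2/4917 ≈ 0.000407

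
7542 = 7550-8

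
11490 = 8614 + 2876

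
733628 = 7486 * 98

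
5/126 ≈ 0.0397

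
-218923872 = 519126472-738050344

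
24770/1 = 24770 = 24770.00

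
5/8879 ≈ 0.000563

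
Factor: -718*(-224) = 2^6*7^1*359^1 = 160832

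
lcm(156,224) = 8736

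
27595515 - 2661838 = 24933677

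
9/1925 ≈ 0.00468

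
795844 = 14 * 56846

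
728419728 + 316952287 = 1045372015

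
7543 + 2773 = 10316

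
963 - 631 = 332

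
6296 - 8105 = -1809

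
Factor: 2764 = 2^2 * 691^1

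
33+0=33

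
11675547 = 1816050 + 9859497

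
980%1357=980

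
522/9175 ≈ 0.0569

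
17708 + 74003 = 91711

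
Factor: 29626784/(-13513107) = -1*2^5*3^(-1)*11^1*17^1*4951^1*4504369^(-1)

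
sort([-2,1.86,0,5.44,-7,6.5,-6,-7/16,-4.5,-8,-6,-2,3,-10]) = [-10,-8,-7,-6,-6,-4.5,-2,-2,-7/16,0,1.86,3,5.44,6.5]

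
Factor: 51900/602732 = 3^1 * 5^2 * 13^(-1) * 67^(-1) = 75/871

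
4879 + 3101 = 7980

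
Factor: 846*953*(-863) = -1*2^1*3^2*47^1*863^1*953^1 = -695783394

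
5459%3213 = 2246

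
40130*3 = 120390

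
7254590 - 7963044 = -708454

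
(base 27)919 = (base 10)6597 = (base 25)adm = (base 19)i54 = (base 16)19c5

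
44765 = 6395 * 7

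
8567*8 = 68536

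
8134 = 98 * 83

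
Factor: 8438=2^1*4219^1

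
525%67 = 56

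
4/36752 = 1/9188 ≈ 0.000109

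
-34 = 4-38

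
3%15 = 3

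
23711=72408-48697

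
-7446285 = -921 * 8085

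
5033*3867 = 19462611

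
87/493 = 3/17 ≈ 0.176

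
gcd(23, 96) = 1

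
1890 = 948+942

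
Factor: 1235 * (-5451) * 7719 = -1 * 3^2 * 5^1 * 13^1 * 19^1 * 23^1 * 31^1 * 79^1 * 83^1 = -51964192215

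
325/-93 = -3 - 46/93≈-3.49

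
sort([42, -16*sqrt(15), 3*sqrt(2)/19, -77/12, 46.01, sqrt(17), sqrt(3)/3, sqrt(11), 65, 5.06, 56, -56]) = [-16*sqrt(15), -56, -77/12, 3*sqrt(2)/19, sqrt(3)/3, sqrt(11), sqrt(17), 5.06, 42, 46.01, 56, 65]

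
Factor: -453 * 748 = -1 * 2^2 * 3^1 * 11^1 * 17^1 * 151^1 = -338844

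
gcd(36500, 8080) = 20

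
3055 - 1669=1386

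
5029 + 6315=11344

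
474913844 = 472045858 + 2867986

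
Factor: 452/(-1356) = -1*3^(-1) = -1/3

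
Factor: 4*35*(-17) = -1*2^2*5^1*7^1*17^1 = -2380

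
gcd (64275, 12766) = 1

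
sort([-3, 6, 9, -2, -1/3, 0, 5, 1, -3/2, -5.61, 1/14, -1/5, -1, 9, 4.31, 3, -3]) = [-5.61, -3, -3, -2, -3/2, -1, -1/3, -1/5, 0, 1/14, 1, 3, 4.31, 5, 6, 9, 9]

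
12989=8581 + 4408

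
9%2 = 1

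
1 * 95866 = 95866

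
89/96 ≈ 0.927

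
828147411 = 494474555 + 333672856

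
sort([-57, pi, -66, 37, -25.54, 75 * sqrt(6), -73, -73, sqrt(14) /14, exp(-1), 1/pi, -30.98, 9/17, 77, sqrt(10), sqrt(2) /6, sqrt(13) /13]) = [-73, -73, -66, -57, -30.98, -25.54, sqrt(2) /6, sqrt(14) /14, sqrt(13) /13, 1/pi, exp(-1), 9/17, pi, sqrt(10), 37, 77, 75 * sqrt(6)]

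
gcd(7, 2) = 1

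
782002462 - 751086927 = 30915535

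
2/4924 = 1/2462 ≈ 0.000406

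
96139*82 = 7883398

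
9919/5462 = 1 + 4457/5462 ≈ 1.82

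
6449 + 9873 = 16322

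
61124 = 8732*7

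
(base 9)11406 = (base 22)fg8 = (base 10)7620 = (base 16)1dc4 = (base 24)d5c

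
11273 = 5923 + 5350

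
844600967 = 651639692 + 192961275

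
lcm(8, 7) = 56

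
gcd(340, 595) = 85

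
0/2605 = 0 = 0.00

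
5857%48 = 1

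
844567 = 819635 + 24932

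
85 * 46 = 3910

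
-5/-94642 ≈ 0.0000528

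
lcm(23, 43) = 989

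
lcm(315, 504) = 2520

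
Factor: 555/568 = 2^(-3)*3^1*5^1*37^1*71^(-1)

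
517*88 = 45496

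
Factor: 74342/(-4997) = -1*2^1*19^(-1)*263^(-1)*37171^1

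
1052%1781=1052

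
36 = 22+14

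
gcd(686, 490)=98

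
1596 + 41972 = 43568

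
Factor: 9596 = 2^2 * 2399^1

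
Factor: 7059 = 3^1 * 13^1 * 181^1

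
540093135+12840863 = 552933998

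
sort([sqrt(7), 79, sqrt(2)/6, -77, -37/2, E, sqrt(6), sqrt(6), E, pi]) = [-77, -37/2, sqrt(2)/6, sqrt(6), sqrt(6), sqrt(7), E, E, pi, 79]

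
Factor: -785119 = -1*785119^1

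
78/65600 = 39/32800 ≈ 0.00119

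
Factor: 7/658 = 2^(-1)*47^(-1) = 1/94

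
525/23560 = 105/4712 ≈ 0.0223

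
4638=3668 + 970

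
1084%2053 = 1084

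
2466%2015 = 451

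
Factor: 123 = 3^1 * 41^1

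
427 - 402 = 25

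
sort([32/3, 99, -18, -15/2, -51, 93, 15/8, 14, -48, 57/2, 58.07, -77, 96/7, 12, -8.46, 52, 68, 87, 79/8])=[-77, -51, -48, -18, -8.46, -15/2, 15/8, 79/8, 32/3, 12, 96/7, 14, 57/2, 52, 58.07, 68, 87, 93, 99]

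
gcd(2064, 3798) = 6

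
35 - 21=14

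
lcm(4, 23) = 92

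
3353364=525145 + 2828219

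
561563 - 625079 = -63516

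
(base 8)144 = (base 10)100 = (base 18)5a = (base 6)244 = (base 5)400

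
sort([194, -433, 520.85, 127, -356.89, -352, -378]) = [-433, -378, -356.89, -352, 127, 194, 520.85]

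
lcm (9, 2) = 18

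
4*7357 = 29428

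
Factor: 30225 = 3^1 * 5^2 * 13^1 * 31^1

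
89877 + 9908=99785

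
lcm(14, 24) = 168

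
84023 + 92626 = 176649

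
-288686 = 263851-552537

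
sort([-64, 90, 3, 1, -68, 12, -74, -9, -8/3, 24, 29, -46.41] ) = [-74, -68, -64, -46.41, -9, -8/3, 1, 3, 12, 24, 29, 90] 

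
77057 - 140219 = -63162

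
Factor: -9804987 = -1 * 3^2 * 29^1 * 37567^1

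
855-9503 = -8648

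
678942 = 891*762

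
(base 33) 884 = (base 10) 8980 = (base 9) 13277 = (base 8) 21424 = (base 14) 33b6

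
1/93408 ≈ 0.0000107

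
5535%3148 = 2387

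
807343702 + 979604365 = 1786948067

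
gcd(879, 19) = 1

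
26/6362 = 13/3181 ≈ 0.00409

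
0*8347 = 0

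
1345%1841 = 1345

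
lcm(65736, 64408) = 6376392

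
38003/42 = 5429/6 ≈ 904.83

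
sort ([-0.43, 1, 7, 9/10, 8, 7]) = [-0.43, 9/10, 1, 7, 7, 8]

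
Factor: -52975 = -1*5^2*13^1*163^1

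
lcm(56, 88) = 616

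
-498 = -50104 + 49606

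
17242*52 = 896584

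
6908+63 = 6971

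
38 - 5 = 33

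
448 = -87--535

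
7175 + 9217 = 16392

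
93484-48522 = 44962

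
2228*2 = 4456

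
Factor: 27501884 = 2^2 * 83^1 * 82837^1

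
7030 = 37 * 190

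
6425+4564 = 10989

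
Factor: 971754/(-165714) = -1*7^1*17^1*71^(-1)*389^(-1)*1361^1 = -161959/27619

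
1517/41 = 37 = 37.00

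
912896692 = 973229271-60332579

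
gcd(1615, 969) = 323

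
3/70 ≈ 0.0429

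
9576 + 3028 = 12604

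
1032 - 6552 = -5520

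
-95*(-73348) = 6968060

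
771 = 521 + 250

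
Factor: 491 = 491^1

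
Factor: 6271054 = 2^1 * 3135527^1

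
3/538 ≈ 0.00558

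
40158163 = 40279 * 997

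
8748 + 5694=14442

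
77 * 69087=5319699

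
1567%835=732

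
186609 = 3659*51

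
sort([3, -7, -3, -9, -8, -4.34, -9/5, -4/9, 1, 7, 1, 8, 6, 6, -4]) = [-9, -8, -7, -4.34, -4, -3, -9/5, -4/9, 1, 1, 3, 6, 6, 7, 8]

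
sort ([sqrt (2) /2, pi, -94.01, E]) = [-94.01, sqrt (2) /2, E, pi]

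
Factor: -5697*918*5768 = -1*2^4*3^6*7^1*17^1*103^1*211^1 = -30165751728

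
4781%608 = 525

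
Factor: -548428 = -1 * 2^2 * 167^1 * 821^1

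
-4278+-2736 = -7014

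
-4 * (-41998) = 167992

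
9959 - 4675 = 5284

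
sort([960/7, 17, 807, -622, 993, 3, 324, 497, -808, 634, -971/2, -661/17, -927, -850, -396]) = [-927, -850, -808, -622, -971/2, -396, -661/17, 3, 17, 960/7, 324, 497, 634, 807, 993]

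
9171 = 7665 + 1506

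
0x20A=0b1000001010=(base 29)I0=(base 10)522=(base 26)K2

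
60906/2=30453=30453.00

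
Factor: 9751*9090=2^1*3^2*5^1*7^2*101^1*199^1=88636590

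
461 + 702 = 1163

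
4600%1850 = 900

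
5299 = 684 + 4615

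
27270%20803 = 6467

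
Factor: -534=-1*2^1*3^1*89^1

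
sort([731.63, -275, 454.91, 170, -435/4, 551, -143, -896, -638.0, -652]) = [-896, -652, -638.0, -275, -143, -435/4, 170, 454.91, 551, 731.63]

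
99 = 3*33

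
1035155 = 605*1711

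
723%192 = 147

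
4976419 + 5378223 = 10354642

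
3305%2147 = 1158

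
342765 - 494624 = -151859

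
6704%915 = 299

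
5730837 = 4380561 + 1350276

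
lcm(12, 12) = 12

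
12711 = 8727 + 3984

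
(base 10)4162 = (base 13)1b82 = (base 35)3dw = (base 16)1042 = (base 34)3ke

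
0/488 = 0 = 0.00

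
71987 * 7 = 503909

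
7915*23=182045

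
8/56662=4/28331 ≈ 0.000141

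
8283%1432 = 1123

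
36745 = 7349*5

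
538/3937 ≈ 0.137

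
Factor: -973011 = -1 * 3^1 * 13^1 * 61^1 * 409^1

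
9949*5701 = 56719249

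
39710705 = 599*66295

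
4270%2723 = 1547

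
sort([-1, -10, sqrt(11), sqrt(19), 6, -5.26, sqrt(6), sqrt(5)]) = [-10, -5.26, -1, sqrt(5), sqrt(6), sqrt(11), sqrt(19), 6]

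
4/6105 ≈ 0.000655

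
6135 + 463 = 6598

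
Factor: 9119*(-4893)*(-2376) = 2^3*3^4*7^1*11^2*233^1*829^1 = 106015378392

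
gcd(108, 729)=27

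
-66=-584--518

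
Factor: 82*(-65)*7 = -1*2^1*5^1*7^1*13^1*41^1 = -37310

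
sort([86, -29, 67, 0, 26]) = [-29, 0, 26, 67, 86]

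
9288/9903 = 3096/3301 ≈ 0.938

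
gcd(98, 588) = 98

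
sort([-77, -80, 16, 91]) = [-80, -77, 16, 91]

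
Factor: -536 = -1*2^3*67^1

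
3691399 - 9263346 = -5571947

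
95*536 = 50920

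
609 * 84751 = 51613359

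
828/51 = 276/17 ≈ 16.24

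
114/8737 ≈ 0.0130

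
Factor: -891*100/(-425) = 2^2*3^4*11^1*17^(-1) = 3564/17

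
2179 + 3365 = 5544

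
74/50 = 1+12/25 = 1.48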